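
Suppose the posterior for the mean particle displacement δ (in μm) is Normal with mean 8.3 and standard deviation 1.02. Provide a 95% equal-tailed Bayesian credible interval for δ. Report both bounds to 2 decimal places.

The posterior is symmetric, so the 95% equal-tailed interval is δ = 8.3 ± z·1.02 with z = 1.960.
Half-width: 1.960 × 1.02 = 2.00.
8.3 − 2.00 = 6.30; 8.3 + 2.00 = 10.30.

[6.30, 10.30]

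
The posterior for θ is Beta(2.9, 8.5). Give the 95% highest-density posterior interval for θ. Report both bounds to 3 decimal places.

The posterior is unimodal and skewed, so the HPD interval has equal density at both endpoints and is the shortest 95% interval.
Solving f(0.039) = f(0.495) with F(0.495) − F(0.039) = 0.95 gives [0.039, 0.495].
For comparison, the equal-tailed interval is [0.059, 0.530]; the HPD is narrower and shifted toward the mode.

[0.039, 0.495]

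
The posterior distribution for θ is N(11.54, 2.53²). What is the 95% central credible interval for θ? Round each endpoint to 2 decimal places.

The posterior is symmetric, so the 95% equal-tailed interval is θ = 11.54 ± z·2.53 with z = 1.960.
Half-width: 1.960 × 2.53 = 4.96.
11.54 − 4.96 = 6.58; 11.54 + 4.96 = 16.50.

[6.58, 16.50]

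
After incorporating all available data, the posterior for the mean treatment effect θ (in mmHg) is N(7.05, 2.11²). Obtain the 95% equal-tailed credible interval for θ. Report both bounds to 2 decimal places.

[2.91, 11.19]

The posterior is symmetric, so the 95% equal-tailed interval is θ = 7.05 ± z·2.11 with z = 1.960.
Half-width: 1.960 × 2.11 = 4.14.
7.05 − 4.14 = 2.91; 7.05 + 4.14 = 11.19.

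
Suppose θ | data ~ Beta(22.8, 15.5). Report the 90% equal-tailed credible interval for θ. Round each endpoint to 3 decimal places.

Posterior: Beta(22.8, 15.5).
Equal-tailed 90% interval: the 0.05 and 0.95 quantiles of Beta(22.8, 15.5).
Posterior mean ≈ 0.595, SD ≈ 0.078; a Normal approximation gives roughly [0.467, 0.724].
Exact: F⁻¹(0.05) = 0.464; F⁻¹(0.95) = 0.721.

[0.464, 0.721]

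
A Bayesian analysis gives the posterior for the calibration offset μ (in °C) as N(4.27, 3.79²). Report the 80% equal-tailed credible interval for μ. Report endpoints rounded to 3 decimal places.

The posterior is symmetric, so the 80% equal-tailed interval is μ = 4.27 ± z·3.79 with z = 1.282.
Half-width: 1.282 × 3.79 = 4.857.
4.27 − 4.857 = -0.587; 4.27 + 4.857 = 9.127.

[-0.587, 9.127]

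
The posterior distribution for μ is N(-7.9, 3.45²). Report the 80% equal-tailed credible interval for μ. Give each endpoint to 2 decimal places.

[-12.32, -3.48]

The posterior is symmetric, so the 80% equal-tailed interval is μ = -7.9 ± z·3.45 with z = 1.282.
Half-width: 1.282 × 3.45 = 4.42.
-7.9 − 4.42 = -12.32; -7.9 + 4.42 = -3.48.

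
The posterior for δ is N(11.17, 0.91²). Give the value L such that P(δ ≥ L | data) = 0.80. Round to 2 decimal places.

Need L with P(δ ≥ L) = 0.80: L = 11.17 − z_{0.2}·0.91.
z = 0.842; L = 11.17 − 0.842 × 0.91 = 10.40.

10.40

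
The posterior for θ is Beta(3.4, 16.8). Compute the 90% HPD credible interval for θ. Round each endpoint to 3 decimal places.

The posterior is unimodal and skewed, so the HPD interval has equal density at both endpoints and is the shortest 90% interval.
Solving f(0.039) = f(0.291) with F(0.291) − F(0.039) = 0.90 gives [0.039, 0.291].
For comparison, the equal-tailed interval is [0.056, 0.319]; the HPD is narrower and shifted toward the mode.

[0.039, 0.291]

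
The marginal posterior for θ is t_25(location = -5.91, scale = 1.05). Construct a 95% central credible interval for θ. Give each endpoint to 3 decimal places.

The t_25 distribution is symmetric; the 95% interval is -5.91 ± t·1.05 with t_{0.975,25} = 2.060.
Half-width: 2.060 × 1.05 = 2.163.
-5.91 − 2.163 = -8.073; -5.91 + 2.163 = -3.747.

[-8.073, -3.747]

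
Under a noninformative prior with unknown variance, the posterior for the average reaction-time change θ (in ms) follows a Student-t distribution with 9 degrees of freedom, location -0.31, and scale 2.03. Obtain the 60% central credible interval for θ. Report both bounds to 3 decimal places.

[-2.103, 1.483]

The t_9 distribution is symmetric; the 60% interval is -0.31 ± t·2.03 with t_{0.8,9} = 0.883.
Half-width: 0.883 × 2.03 = 1.793.
-0.31 − 1.793 = -2.103; -0.31 + 1.793 = 1.483.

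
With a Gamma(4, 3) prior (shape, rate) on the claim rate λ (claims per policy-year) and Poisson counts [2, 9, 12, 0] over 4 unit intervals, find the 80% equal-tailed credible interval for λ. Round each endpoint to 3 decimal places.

[2.942, 4.834]

Posterior: Gamma(4+23, 3+4) = Gamma(27, 7) (shape, rate).
Equal-tailed 80% interval: Gamma(27, 7) quantiles at 0.1 and 0.9.
Posterior mean ≈ 3.857, SD ≈ 0.742; a Normal approximation gives roughly [2.906, 4.808].
Exact: lower = 2.942; upper = 4.834.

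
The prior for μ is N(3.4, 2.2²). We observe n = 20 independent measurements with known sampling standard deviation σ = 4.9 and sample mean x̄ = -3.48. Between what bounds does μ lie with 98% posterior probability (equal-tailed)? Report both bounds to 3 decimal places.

Posterior precision = 1/2.2² + 20/4.9² = 0.2066 + 0.8330 = 1.0396, so posterior SD = 0.9808.
Posterior mean = (3.4/2.2² + 20·-3.48/4.9²) / 1.0396 = -2.1127.
Interval: -2.1127 ± 2.326 × 0.9808 → [-4.394, 0.169].

[-4.394, 0.169]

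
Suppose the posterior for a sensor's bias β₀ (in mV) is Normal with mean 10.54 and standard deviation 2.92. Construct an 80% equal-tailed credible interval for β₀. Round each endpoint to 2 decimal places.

[6.80, 14.28]

The posterior is symmetric, so the 80% equal-tailed interval is β₀ = 10.54 ± z·2.92 with z = 1.282.
Half-width: 1.282 × 2.92 = 3.74.
10.54 − 3.74 = 6.80; 10.54 + 3.74 = 14.28.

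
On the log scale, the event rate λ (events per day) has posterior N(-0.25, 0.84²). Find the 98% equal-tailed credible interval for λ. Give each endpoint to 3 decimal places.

On the log scale the 98% interval is -0.25 ± 2.326 × 0.84 = [-2.2041, 1.7041].
Exponentiate: [e^-2.2041, e^1.7041] = [0.110, 5.497].

[0.110, 5.497]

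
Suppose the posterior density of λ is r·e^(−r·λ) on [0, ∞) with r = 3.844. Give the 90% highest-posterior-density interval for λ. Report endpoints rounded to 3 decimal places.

The exponential density is strictly decreasing on [0, ∞), so the HPD interval is anchored at 0: [0, q] with P(λ ≤ q) = 0.90.
q = −ln(1 − 0.90) / 3.844 = 2.3026 / 3.844 = 0.599.

[0.000, 0.599]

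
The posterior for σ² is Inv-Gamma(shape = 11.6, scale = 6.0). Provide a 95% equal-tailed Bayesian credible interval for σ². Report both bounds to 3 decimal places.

[0.313, 1.014]

Inverse-Gamma(11.6, 6.0) quantiles: F⁻¹(0.025) and F⁻¹(0.975).
Equivalently, 1/σ² ~ Gamma(11.6, rate = 6.0); invert its 0.975 and 0.025 quantiles.
Posterior mean ≈ 0.566, SD ≈ 0.183; a Normal approximation gives roughly [0.208, 0.924].
Exact: lower = 0.313; upper = 1.014.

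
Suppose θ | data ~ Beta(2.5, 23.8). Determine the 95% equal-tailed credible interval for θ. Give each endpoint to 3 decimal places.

[0.017, 0.230]

Posterior: Beta(2.5, 23.8).
Equal-tailed 95% interval: the 0.025 and 0.975 quantiles of Beta(2.5, 23.8).
Posterior mean ≈ 0.095, SD ≈ 0.056; a Normal approximation gives roughly [-0.015, 0.205].
Exact: F⁻¹(0.025) = 0.017; F⁻¹(0.975) = 0.230.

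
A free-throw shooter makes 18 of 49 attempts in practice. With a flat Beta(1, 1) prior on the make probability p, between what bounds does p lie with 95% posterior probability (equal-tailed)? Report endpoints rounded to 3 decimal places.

[0.247, 0.508]

Posterior: Beta(1+18, 1+31) = Beta(19, 32).
Equal-tailed 95% interval: the 0.025 and 0.975 quantiles of Beta(19, 32).
Posterior mean ≈ 0.373, SD ≈ 0.067; a Normal approximation gives roughly [0.241, 0.504].
Exact: F⁻¹(0.025) = 0.247; F⁻¹(0.975) = 0.508.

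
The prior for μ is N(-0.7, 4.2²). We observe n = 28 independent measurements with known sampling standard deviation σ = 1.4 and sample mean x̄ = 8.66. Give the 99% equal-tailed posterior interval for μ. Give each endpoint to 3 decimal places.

Posterior precision = 1/4.2² + 28/1.4² = 0.0567 + 14.2857 = 14.3424, so posterior SD = 0.2641.
Posterior mean = (-0.7/4.2² + 28·8.66/1.4²) / 14.3424 = 8.6230.
Interval: 8.6230 ± 2.576 × 0.2641 → [7.943, 9.303].

[7.943, 9.303]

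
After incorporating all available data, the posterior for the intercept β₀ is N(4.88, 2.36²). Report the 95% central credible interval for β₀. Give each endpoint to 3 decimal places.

[0.254, 9.506]

The posterior is symmetric, so the 95% equal-tailed interval is β₀ = 4.88 ± z·2.36 with z = 1.960.
Half-width: 1.960 × 2.36 = 4.626.
4.88 − 4.626 = 0.254; 4.88 + 4.626 = 9.506.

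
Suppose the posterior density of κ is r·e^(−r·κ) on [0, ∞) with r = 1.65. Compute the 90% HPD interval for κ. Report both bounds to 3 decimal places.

The exponential density is strictly decreasing on [0, ∞), so the HPD interval is anchored at 0: [0, q] with P(κ ≤ q) = 0.90.
q = −ln(1 − 0.90) / 1.65 = 2.3026 / 1.65 = 1.396.

[0.000, 1.396]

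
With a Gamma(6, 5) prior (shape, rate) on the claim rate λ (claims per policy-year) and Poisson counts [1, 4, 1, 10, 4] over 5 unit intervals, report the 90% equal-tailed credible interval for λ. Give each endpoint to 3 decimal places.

[1.822, 3.492]

Posterior: Gamma(6+20, 5+5) = Gamma(26, 10) (shape, rate).
Equal-tailed 90% interval: Gamma(26, 10) quantiles at 0.05 and 0.95.
Posterior mean ≈ 2.600, SD ≈ 0.510; a Normal approximation gives roughly [1.761, 3.439].
Exact: lower = 1.822; upper = 3.492.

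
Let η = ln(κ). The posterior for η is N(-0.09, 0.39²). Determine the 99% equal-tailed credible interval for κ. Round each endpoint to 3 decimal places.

On the log scale the 99% interval is -0.09 ± 2.576 × 0.39 = [-1.0946, 0.9146].
Exponentiate: [e^-1.0946, e^0.9146] = [0.335, 2.496].

[0.335, 2.496]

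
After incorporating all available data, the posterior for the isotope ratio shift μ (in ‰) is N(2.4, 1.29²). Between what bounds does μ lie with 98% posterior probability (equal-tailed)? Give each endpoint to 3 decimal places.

[-0.601, 5.401]

The posterior is symmetric, so the 98% equal-tailed interval is μ = 2.4 ± z·1.29 with z = 2.326.
Half-width: 2.326 × 1.29 = 3.001.
2.4 − 3.001 = -0.601; 2.4 + 3.001 = 5.401.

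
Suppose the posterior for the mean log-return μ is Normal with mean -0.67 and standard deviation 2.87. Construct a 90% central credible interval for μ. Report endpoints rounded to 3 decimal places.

[-5.391, 4.051]

The posterior is symmetric, so the 90% equal-tailed interval is μ = -0.67 ± z·2.87 with z = 1.645.
Half-width: 1.645 × 2.87 = 4.721.
-0.67 − 4.721 = -5.391; -0.67 + 4.721 = 4.051.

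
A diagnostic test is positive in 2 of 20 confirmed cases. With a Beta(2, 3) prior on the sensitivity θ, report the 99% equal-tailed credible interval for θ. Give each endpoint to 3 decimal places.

Posterior: Beta(2+2, 3+18) = Beta(4, 21).
Equal-tailed 99% interval: the 0.005 and 0.995 quantiles of Beta(4, 21).
Posterior mean ≈ 0.160, SD ≈ 0.072; a Normal approximation gives roughly [-0.025, 0.345].
Exact: F⁻¹(0.005) = 0.029; F⁻¹(0.995) = 0.387.

[0.029, 0.387]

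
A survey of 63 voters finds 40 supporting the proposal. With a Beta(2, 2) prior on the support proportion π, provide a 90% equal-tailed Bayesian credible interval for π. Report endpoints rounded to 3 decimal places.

Posterior: Beta(2+40, 2+23) = Beta(42, 25).
Equal-tailed 90% interval: the 0.05 and 0.95 quantiles of Beta(42, 25).
Posterior mean ≈ 0.627, SD ≈ 0.059; a Normal approximation gives roughly [0.530, 0.723].
Exact: F⁻¹(0.05) = 0.528; F⁻¹(0.95) = 0.721.

[0.528, 0.721]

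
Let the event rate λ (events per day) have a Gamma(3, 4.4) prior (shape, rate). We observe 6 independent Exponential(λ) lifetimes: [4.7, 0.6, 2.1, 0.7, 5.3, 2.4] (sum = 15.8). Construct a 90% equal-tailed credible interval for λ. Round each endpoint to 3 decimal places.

Posterior: Gamma(3+6, 4.4+15.8) = Gamma(9, 20.2) (shape, rate).
Equal-tailed 90% interval: Gamma(9, 20.2) quantiles at 0.05 and 0.95.
Posterior mean ≈ 0.446, SD ≈ 0.149; a Normal approximation gives roughly [0.201, 0.690].
Exact: lower = 0.232; upper = 0.715.

[0.232, 0.715]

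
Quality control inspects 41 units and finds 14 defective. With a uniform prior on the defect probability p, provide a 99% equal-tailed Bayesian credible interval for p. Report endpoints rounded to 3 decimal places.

Posterior: Beta(1+14, 1+27) = Beta(15, 28).
Equal-tailed 99% interval: the 0.005 and 0.995 quantiles of Beta(15, 28).
Posterior mean ≈ 0.349, SD ≈ 0.072; a Normal approximation gives roughly [0.164, 0.534].
Exact: F⁻¹(0.005) = 0.181; F⁻¹(0.995) = 0.543.

[0.181, 0.543]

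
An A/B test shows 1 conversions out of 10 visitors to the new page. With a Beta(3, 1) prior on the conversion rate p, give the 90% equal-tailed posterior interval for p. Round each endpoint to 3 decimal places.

[0.113, 0.495]

Posterior: Beta(3+1, 1+9) = Beta(4, 10).
Equal-tailed 90% interval: the 0.05 and 0.95 quantiles of Beta(4, 10).
Posterior mean ≈ 0.286, SD ≈ 0.117; a Normal approximation gives roughly [0.094, 0.478].
Exact: F⁻¹(0.05) = 0.113; F⁻¹(0.95) = 0.495.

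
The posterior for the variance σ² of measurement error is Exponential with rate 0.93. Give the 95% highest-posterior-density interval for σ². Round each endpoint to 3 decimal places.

The exponential density is strictly decreasing on [0, ∞), so the HPD interval is anchored at 0: [0, q] with P(σ² ≤ q) = 0.95.
q = −ln(1 − 0.95) / 0.93 = 2.9957 / 0.93 = 3.221.

[0.000, 3.221]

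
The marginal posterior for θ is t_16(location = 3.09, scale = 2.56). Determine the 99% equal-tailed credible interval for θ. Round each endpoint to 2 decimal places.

[-4.39, 10.57]

The t_16 distribution is symmetric; the 99% interval is 3.09 ± t·2.56 with t_{0.995,16} = 2.921.
Half-width: 2.921 × 2.56 = 7.48.
3.09 − 7.48 = -4.39; 3.09 + 7.48 = 10.57.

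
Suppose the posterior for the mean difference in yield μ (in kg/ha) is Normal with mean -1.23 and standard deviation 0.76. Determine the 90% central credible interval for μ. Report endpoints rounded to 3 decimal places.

The posterior is symmetric, so the 90% equal-tailed interval is μ = -1.23 ± z·0.76 with z = 1.645.
Half-width: 1.645 × 0.76 = 1.250.
-1.23 − 1.250 = -2.480; -1.23 + 1.250 = 0.020.

[-2.480, 0.020]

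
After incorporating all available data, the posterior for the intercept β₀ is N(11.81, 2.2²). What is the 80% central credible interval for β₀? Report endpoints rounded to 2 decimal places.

The posterior is symmetric, so the 80% equal-tailed interval is β₀ = 11.81 ± z·2.2 with z = 1.282.
Half-width: 1.282 × 2.2 = 2.82.
11.81 − 2.82 = 8.99; 11.81 + 2.82 = 14.63.

[8.99, 14.63]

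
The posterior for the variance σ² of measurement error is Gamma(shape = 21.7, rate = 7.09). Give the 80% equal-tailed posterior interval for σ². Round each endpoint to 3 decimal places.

[2.255, 3.927]

Posterior: Gamma(shape 21.7, rate 7.09).
Equal-tailed 80% interval: Gamma(21.7, 7.09) quantiles at 0.1 and 0.9.
Posterior mean ≈ 3.061, SD ≈ 0.657; a Normal approximation gives roughly [2.219, 3.903].
Exact: lower = 2.255; upper = 3.927.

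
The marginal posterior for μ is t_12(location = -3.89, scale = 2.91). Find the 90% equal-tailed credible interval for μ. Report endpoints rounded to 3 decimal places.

The t_12 distribution is symmetric; the 90% interval is -3.89 ± t·2.91 with t_{0.95,12} = 1.782.
Half-width: 1.782 × 2.91 = 5.186.
-3.89 − 5.186 = -9.076; -3.89 + 5.186 = 1.296.

[-9.076, 1.296]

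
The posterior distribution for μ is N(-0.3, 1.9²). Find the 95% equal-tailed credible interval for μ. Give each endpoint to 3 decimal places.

The posterior is symmetric, so the 95% equal-tailed interval is μ = -0.3 ± z·1.9 with z = 1.960.
Half-width: 1.960 × 1.9 = 3.724.
-0.3 − 3.724 = -4.024; -0.3 + 3.724 = 3.424.

[-4.024, 3.424]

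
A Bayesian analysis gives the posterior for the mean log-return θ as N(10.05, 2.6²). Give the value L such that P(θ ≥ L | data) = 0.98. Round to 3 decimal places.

Need L with P(θ ≥ L) = 0.98: L = 10.05 − z_{0.02}·2.6.
z = 2.054; L = 10.05 − 2.054 × 2.6 = 4.710.

4.710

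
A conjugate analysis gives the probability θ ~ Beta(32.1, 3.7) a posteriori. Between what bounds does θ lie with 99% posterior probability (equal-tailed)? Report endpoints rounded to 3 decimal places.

[0.731, 0.983]

Posterior: Beta(32.1, 3.7).
Equal-tailed 99% interval: the 0.005 and 0.995 quantiles of Beta(32.1, 3.7).
Posterior mean ≈ 0.897, SD ≈ 0.050; a Normal approximation gives roughly [0.767, 1.026].
Exact: F⁻¹(0.005) = 0.731; F⁻¹(0.995) = 0.983.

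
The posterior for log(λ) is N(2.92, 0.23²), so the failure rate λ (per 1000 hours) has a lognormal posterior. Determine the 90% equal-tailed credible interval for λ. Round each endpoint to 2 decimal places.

On the log scale the 90% interval is 2.92 ± 1.645 × 0.23 = [2.5417, 3.2983].
Exponentiate: [e^2.5417, e^3.2983] = [12.70, 27.07].

[12.70, 27.07]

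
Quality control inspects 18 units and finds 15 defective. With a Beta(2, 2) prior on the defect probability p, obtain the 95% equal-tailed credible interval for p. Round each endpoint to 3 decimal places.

Posterior: Beta(2+15, 2+3) = Beta(17, 5).
Equal-tailed 95% interval: the 0.025 and 0.975 quantiles of Beta(17, 5).
Posterior mean ≈ 0.773, SD ≈ 0.087; a Normal approximation gives roughly [0.601, 0.944].
Exact: F⁻¹(0.025) = 0.581; F⁻¹(0.975) = 0.918.

[0.581, 0.918]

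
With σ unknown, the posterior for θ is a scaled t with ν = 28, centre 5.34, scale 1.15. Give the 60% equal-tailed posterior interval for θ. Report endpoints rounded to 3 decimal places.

[4.357, 6.323]

The t_28 distribution is symmetric; the 60% interval is 5.34 ± t·1.15 with t_{0.8,28} = 0.855.
Half-width: 0.855 × 1.15 = 0.983.
5.34 − 0.983 = 4.357; 5.34 + 0.983 = 6.323.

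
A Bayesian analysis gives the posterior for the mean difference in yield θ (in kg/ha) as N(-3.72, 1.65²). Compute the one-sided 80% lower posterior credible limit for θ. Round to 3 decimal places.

-5.109

Need L with P(θ ≥ L) = 0.80: L = -3.72 − z_{0.2}·1.65.
z = 0.842; L = -3.72 − 0.842 × 1.65 = -5.109.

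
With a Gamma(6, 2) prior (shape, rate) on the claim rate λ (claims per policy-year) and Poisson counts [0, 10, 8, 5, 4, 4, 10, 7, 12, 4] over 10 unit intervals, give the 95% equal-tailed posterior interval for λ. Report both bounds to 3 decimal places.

Posterior: Gamma(6+64, 2+10) = Gamma(70, 12) (shape, rate).
Equal-tailed 95% interval: Gamma(70, 12) quantiles at 0.025 and 0.975.
Posterior mean ≈ 5.833, SD ≈ 0.697; a Normal approximation gives roughly [4.467, 7.200].
Exact: lower = 4.547; upper = 7.277.

[4.547, 7.277]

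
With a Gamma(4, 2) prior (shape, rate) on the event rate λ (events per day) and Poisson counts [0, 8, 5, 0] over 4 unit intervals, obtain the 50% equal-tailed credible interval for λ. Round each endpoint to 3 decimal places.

[2.345, 3.262]

Posterior: Gamma(4+13, 2+4) = Gamma(17, 6) (shape, rate).
Equal-tailed 50% interval: Gamma(17, 6) quantiles at 0.25 and 0.75.
Posterior mean ≈ 2.833, SD ≈ 0.687; a Normal approximation gives roughly [2.370, 3.297].
Exact: lower = 2.345; upper = 3.262.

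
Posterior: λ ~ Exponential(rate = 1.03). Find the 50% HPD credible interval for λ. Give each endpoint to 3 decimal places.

[0.000, 0.673]

The exponential density is strictly decreasing on [0, ∞), so the HPD interval is anchored at 0: [0, q] with P(λ ≤ q) = 0.50.
q = −ln(1 − 0.50) / 1.03 = 0.6931 / 1.03 = 0.673.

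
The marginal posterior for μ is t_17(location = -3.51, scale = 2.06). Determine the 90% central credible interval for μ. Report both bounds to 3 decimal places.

The t_17 distribution is symmetric; the 90% interval is -3.51 ± t·2.06 with t_{0.95,17} = 1.740.
Half-width: 1.740 × 2.06 = 3.584.
-3.51 − 3.584 = -7.094; -3.51 + 3.584 = 0.074.

[-7.094, 0.074]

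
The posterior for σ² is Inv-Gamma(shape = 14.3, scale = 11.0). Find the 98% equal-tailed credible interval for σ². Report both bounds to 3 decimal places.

Inverse-Gamma(14.3, 11.0) quantiles: F⁻¹(0.01) and F⁻¹(0.99).
Equivalently, 1/σ² ~ Gamma(14.3, rate = 11.0); invert its 0.99 and 0.01 quantiles.
Posterior mean ≈ 0.827, SD ≈ 0.236; a Normal approximation gives roughly [0.278, 1.376].
Exact: lower = 0.448; upper = 1.574.

[0.448, 1.574]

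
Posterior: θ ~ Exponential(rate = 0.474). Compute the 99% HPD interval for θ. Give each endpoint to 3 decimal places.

The exponential density is strictly decreasing on [0, ∞), so the HPD interval is anchored at 0: [0, q] with P(θ ≤ q) = 0.99.
q = −ln(1 − 0.99) / 0.474 = 4.6052 / 0.474 = 9.716.

[0.000, 9.716]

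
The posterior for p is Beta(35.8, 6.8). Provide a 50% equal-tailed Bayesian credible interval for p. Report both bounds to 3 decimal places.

Posterior: Beta(35.8, 6.8).
Equal-tailed 50% interval: the 0.25 and 0.75 quantiles of Beta(35.8, 6.8).
Posterior mean ≈ 0.840, SD ≈ 0.055; a Normal approximation gives roughly [0.803, 0.878].
Exact: F⁻¹(0.25) = 0.806; F⁻¹(0.75) = 0.881.

[0.806, 0.881]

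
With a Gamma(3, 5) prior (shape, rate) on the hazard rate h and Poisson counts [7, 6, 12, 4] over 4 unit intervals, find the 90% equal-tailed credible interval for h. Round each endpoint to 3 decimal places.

Posterior: Gamma(3+29, 5+4) = Gamma(32, 9) (shape, rate).
Equal-tailed 90% interval: Gamma(32, 9) quantiles at 0.05 and 0.95.
Posterior mean ≈ 3.556, SD ≈ 0.629; a Normal approximation gives roughly [2.522, 4.589].
Exact: lower = 2.589; upper = 4.649.

[2.589, 4.649]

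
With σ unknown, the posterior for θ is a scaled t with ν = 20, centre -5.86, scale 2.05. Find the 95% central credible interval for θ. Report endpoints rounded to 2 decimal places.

The t_20 distribution is symmetric; the 95% interval is -5.86 ± t·2.05 with t_{0.975,20} = 2.086.
Half-width: 2.086 × 2.05 = 4.28.
-5.86 − 4.28 = -10.14; -5.86 + 4.28 = -1.58.

[-10.14, -1.58]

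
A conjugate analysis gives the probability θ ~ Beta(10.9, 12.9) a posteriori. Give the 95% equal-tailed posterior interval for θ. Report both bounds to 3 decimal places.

[0.267, 0.656]

Posterior: Beta(10.9, 12.9).
Equal-tailed 95% interval: the 0.025 and 0.975 quantiles of Beta(10.9, 12.9).
Posterior mean ≈ 0.458, SD ≈ 0.100; a Normal approximation gives roughly [0.262, 0.654].
Exact: F⁻¹(0.025) = 0.267; F⁻¹(0.975) = 0.656.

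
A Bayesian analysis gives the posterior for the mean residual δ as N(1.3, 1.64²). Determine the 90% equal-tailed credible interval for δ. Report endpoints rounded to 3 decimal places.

[-1.398, 3.998]

The posterior is symmetric, so the 90% equal-tailed interval is δ = 1.3 ± z·1.64 with z = 1.645.
Half-width: 1.645 × 1.64 = 2.698.
1.3 − 2.698 = -1.398; 1.3 + 2.698 = 3.998.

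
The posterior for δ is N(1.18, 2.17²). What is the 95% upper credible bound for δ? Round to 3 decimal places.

4.749

Need U with P(δ ≤ U) = 0.95: U = 1.18 + z_{0.05}·2.17.
z = 1.645; U = 1.18 + 1.645 × 2.17 = 4.749.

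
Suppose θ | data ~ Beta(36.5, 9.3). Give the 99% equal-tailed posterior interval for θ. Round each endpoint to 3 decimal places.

[0.625, 0.922]

Posterior: Beta(36.5, 9.3).
Equal-tailed 99% interval: the 0.005 and 0.995 quantiles of Beta(36.5, 9.3).
Posterior mean ≈ 0.797, SD ≈ 0.059; a Normal approximation gives roughly [0.645, 0.948].
Exact: F⁻¹(0.005) = 0.625; F⁻¹(0.995) = 0.922.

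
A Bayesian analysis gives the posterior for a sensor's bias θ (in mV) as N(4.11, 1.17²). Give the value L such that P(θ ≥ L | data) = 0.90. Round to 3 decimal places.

2.611

Need L with P(θ ≥ L) = 0.90: L = 4.11 − z_{0.1}·1.17.
z = 1.282; L = 4.11 − 1.282 × 1.17 = 2.611.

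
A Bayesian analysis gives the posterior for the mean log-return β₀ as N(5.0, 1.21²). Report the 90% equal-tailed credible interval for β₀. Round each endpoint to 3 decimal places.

[3.010, 6.990]

The posterior is symmetric, so the 90% equal-tailed interval is β₀ = 5.0 ± z·1.21 with z = 1.645.
Half-width: 1.645 × 1.21 = 1.990.
5.0 − 1.990 = 3.010; 5.0 + 1.990 = 6.990.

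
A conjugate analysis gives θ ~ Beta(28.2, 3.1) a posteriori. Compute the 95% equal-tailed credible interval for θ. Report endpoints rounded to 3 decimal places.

[0.777, 0.978]

Posterior: Beta(28.2, 3.1).
Equal-tailed 95% interval: the 0.025 and 0.975 quantiles of Beta(28.2, 3.1).
Posterior mean ≈ 0.901, SD ≈ 0.053; a Normal approximation gives roughly [0.798, 1.004].
Exact: F⁻¹(0.025) = 0.777; F⁻¹(0.975) = 0.978.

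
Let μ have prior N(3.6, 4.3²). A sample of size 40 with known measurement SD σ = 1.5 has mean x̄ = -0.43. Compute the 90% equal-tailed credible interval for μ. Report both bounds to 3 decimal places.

Posterior precision = 1/4.3² + 40/1.5² = 0.0541 + 17.7778 = 17.8319, so posterior SD = 0.2368.
Posterior mean = (3.6/4.3² + 40·-0.43/1.5²) / 17.8319 = -0.4178.
Interval: -0.4178 ± 1.645 × 0.2368 → [-0.807, -0.028].

[-0.807, -0.028]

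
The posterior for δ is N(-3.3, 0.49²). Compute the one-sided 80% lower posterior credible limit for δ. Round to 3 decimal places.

Need L with P(δ ≥ L) = 0.80: L = -3.3 − z_{0.2}·0.49.
z = 0.842; L = -3.3 − 0.842 × 0.49 = -3.712.

-3.712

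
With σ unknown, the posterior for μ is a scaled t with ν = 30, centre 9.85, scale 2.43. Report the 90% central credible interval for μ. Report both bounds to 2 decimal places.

[5.73, 13.97]

The t_30 distribution is symmetric; the 90% interval is 9.85 ± t·2.43 with t_{0.95,30} = 1.697.
Half-width: 1.697 × 2.43 = 4.12.
9.85 − 4.12 = 5.73; 9.85 + 4.12 = 13.97.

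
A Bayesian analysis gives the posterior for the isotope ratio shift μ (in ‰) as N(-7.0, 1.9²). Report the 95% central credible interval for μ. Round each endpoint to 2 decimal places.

The posterior is symmetric, so the 95% equal-tailed interval is μ = -7.0 ± z·1.9 with z = 1.960.
Half-width: 1.960 × 1.9 = 3.72.
-7.0 − 3.72 = -10.72; -7.0 + 3.72 = -3.28.

[-10.72, -3.28]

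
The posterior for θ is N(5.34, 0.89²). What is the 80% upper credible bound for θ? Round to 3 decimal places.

6.089

Need U with P(θ ≤ U) = 0.80: U = 5.34 + z_{0.2}·0.89.
z = 0.842; U = 5.34 + 0.842 × 0.89 = 6.089.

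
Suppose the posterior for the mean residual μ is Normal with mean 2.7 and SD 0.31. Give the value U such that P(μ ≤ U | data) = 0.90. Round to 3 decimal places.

Need U with P(μ ≤ U) = 0.90: U = 2.7 + z_{0.1}·0.31.
z = 1.282; U = 2.7 + 1.282 × 0.31 = 3.097.

3.097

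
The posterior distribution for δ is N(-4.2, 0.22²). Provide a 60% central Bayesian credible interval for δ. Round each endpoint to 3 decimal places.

[-4.385, -4.015]

The posterior is symmetric, so the 60% equal-tailed interval is δ = -4.2 ± z·0.22 with z = 0.842.
Half-width: 0.842 × 0.22 = 0.185.
-4.2 − 0.185 = -4.385; -4.2 + 0.185 = -4.015.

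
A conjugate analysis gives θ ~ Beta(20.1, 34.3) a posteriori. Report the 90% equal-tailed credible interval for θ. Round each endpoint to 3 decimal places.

Posterior: Beta(20.1, 34.3).
Equal-tailed 90% interval: the 0.05 and 0.95 quantiles of Beta(20.1, 34.3).
Posterior mean ≈ 0.369, SD ≈ 0.065; a Normal approximation gives roughly [0.263, 0.476].
Exact: F⁻¹(0.05) = 0.266; F⁻¹(0.95) = 0.479.

[0.266, 0.479]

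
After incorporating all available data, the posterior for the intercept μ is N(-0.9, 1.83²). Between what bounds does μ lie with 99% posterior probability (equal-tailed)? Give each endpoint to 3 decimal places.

[-5.614, 3.814]

The posterior is symmetric, so the 99% equal-tailed interval is μ = -0.9 ± z·1.83 with z = 2.576.
Half-width: 2.576 × 1.83 = 4.714.
-0.9 − 4.714 = -5.614; -0.9 + 4.714 = 3.814.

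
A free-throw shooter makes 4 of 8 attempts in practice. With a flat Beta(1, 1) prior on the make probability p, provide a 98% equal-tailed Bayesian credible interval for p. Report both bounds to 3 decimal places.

[0.171, 0.829]

Posterior: Beta(1+4, 1+4) = Beta(5, 5).
Equal-tailed 98% interval: the 0.01 and 0.99 quantiles of Beta(5, 5).
Posterior mean ≈ 0.500, SD ≈ 0.151; a Normal approximation gives roughly [0.149, 0.851].
Exact: F⁻¹(0.01) = 0.171; F⁻¹(0.99) = 0.829.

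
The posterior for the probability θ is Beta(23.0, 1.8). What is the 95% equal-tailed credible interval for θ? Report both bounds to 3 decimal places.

[0.800, 0.992]

Posterior: Beta(23.0, 1.8).
Equal-tailed 95% interval: the 0.025 and 0.975 quantiles of Beta(23.0, 1.8).
Posterior mean ≈ 0.927, SD ≈ 0.051; a Normal approximation gives roughly [0.827, 1.028].
Exact: F⁻¹(0.025) = 0.800; F⁻¹(0.975) = 0.992.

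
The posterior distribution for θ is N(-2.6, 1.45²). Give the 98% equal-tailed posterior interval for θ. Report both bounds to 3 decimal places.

The posterior is symmetric, so the 98% equal-tailed interval is θ = -2.6 ± z·1.45 with z = 2.326.
Half-width: 2.326 × 1.45 = 3.373.
-2.6 − 3.373 = -5.973; -2.6 + 3.373 = 0.773.

[-5.973, 0.773]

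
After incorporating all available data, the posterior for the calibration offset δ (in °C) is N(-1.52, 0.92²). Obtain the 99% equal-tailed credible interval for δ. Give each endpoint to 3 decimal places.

The posterior is symmetric, so the 99% equal-tailed interval is δ = -1.52 ± z·0.92 with z = 2.576.
Half-width: 2.576 × 0.92 = 2.370.
-1.52 − 2.370 = -3.890; -1.52 + 2.370 = 0.850.

[-3.890, 0.850]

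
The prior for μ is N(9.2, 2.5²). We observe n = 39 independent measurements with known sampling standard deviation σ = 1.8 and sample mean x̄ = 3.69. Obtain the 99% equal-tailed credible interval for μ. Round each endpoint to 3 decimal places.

[3.025, 4.500]

Posterior precision = 1/2.5² + 39/1.8² = 0.1600 + 12.0370 = 12.1970, so posterior SD = 0.2863.
Posterior mean = (9.2/2.5² + 39·3.69/1.8²) / 12.1970 = 3.7623.
Interval: 3.7623 ± 2.576 × 0.2863 → [3.025, 4.500].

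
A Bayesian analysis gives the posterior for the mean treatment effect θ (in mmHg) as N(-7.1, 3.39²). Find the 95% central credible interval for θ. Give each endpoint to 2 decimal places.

[-13.74, -0.46]

The posterior is symmetric, so the 95% equal-tailed interval is θ = -7.1 ± z·3.39 with z = 1.960.
Half-width: 1.960 × 3.39 = 6.64.
-7.1 − 6.64 = -13.74; -7.1 + 6.64 = -0.46.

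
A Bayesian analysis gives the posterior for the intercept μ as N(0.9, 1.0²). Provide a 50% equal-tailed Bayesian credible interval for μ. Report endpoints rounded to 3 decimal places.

The posterior is symmetric, so the 50% equal-tailed interval is μ = 0.9 ± z·1.0 with z = 0.674.
Half-width: 0.674 × 1.0 = 0.674.
0.9 − 0.674 = 0.226; 0.9 + 0.674 = 1.574.

[0.226, 1.574]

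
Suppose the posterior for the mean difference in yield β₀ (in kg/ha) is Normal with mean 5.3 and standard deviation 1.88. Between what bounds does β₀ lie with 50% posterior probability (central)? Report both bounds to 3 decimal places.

The posterior is symmetric, so the 50% equal-tailed interval is β₀ = 5.3 ± z·1.88 with z = 0.674.
Half-width: 0.674 × 1.88 = 1.268.
5.3 − 1.268 = 4.032; 5.3 + 1.268 = 6.568.

[4.032, 6.568]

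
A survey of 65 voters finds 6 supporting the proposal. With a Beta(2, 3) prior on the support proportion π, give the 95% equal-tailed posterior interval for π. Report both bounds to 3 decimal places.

[0.051, 0.198]

Posterior: Beta(2+6, 3+59) = Beta(8, 62).
Equal-tailed 95% interval: the 0.025 and 0.975 quantiles of Beta(8, 62).
Posterior mean ≈ 0.114, SD ≈ 0.038; a Normal approximation gives roughly [0.040, 0.188].
Exact: F⁻¹(0.025) = 0.051; F⁻¹(0.975) = 0.198.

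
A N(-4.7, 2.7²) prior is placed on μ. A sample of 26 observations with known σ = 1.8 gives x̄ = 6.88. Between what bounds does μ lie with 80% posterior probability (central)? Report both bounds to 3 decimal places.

Posterior precision = 1/2.7² + 26/1.8² = 0.1372 + 8.0247 = 8.1619, so posterior SD = 0.3500.
Posterior mean = (-4.7/2.7² + 26·6.88/1.8²) / 8.1619 = 6.6854.
Interval: 6.6854 ± 1.282 × 0.3500 → [6.237, 7.134].

[6.237, 7.134]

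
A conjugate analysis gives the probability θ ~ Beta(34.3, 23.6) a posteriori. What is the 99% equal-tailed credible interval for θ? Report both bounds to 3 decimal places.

[0.424, 0.749]

Posterior: Beta(34.3, 23.6).
Equal-tailed 99% interval: the 0.005 and 0.995 quantiles of Beta(34.3, 23.6).
Posterior mean ≈ 0.592, SD ≈ 0.064; a Normal approximation gives roughly [0.427, 0.757].
Exact: F⁻¹(0.005) = 0.424; F⁻¹(0.995) = 0.749.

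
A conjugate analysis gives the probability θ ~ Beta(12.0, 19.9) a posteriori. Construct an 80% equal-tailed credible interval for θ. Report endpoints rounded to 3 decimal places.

[0.269, 0.487]

Posterior: Beta(12.0, 19.9).
Equal-tailed 80% interval: the 0.1 and 0.9 quantiles of Beta(12.0, 19.9).
Posterior mean ≈ 0.376, SD ≈ 0.084; a Normal approximation gives roughly [0.268, 0.484].
Exact: F⁻¹(0.1) = 0.269; F⁻¹(0.9) = 0.487.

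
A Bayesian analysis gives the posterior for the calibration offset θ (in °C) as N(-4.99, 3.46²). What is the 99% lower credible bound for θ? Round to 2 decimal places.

Need L with P(θ ≥ L) = 0.99: L = -4.99 − z_{0.01}·3.46.
z = 2.326; L = -4.99 − 2.326 × 3.46 = -13.04.

-13.04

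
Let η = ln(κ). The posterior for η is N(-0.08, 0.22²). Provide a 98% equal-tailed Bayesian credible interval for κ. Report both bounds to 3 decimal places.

[0.553, 1.540]

On the log scale the 98% interval is -0.08 ± 2.326 × 0.22 = [-0.5918, 0.4318].
Exponentiate: [e^-0.5918, e^0.4318] = [0.553, 1.540].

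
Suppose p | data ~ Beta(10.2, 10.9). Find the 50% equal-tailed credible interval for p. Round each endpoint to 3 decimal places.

Posterior: Beta(10.2, 10.9).
Equal-tailed 50% interval: the 0.25 and 0.75 quantiles of Beta(10.2, 10.9).
Posterior mean ≈ 0.483, SD ≈ 0.106; a Normal approximation gives roughly [0.412, 0.555].
Exact: F⁻¹(0.25) = 0.409; F⁻¹(0.75) = 0.557.

[0.409, 0.557]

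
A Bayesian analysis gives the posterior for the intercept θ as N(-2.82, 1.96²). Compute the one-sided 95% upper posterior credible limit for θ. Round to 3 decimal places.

Need U with P(θ ≤ U) = 0.95: U = -2.82 + z_{0.05}·1.96.
z = 1.645; U = -2.82 + 1.645 × 1.96 = 0.404.

0.404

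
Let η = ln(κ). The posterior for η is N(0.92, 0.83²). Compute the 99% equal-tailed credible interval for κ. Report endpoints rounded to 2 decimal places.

[0.30, 21.28]

On the log scale the 99% interval is 0.92 ± 2.576 × 0.83 = [-1.2179, 3.0579].
Exponentiate: [e^-1.2179, e^3.0579] = [0.30, 21.28].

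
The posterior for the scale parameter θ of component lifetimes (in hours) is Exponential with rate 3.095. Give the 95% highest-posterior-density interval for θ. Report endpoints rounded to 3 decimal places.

The exponential density is strictly decreasing on [0, ∞), so the HPD interval is anchored at 0: [0, q] with P(θ ≤ q) = 0.95.
q = −ln(1 − 0.95) / 3.095 = 2.9957 / 3.095 = 0.968.

[0.000, 0.968]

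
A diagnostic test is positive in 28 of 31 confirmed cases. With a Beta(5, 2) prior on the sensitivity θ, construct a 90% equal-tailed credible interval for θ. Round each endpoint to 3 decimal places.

Posterior: Beta(5+28, 2+3) = Beta(33, 5).
Equal-tailed 90% interval: the 0.05 and 0.95 quantiles of Beta(33, 5).
Posterior mean ≈ 0.868, SD ≈ 0.054; a Normal approximation gives roughly [0.779, 0.957].
Exact: F⁻¹(0.05) = 0.769; F⁻¹(0.95) = 0.945.

[0.769, 0.945]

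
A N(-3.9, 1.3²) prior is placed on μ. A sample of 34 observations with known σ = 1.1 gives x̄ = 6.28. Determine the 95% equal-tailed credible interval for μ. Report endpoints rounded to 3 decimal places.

[5.704, 6.436]

Posterior precision = 1/1.3² + 34/1.1² = 0.5917 + 28.0992 = 28.6909, so posterior SD = 0.1867.
Posterior mean = (-3.9/1.3² + 34·6.28/1.1²) / 28.6909 = 6.0700.
Interval: 6.0700 ± 1.960 × 0.1867 → [5.704, 6.436].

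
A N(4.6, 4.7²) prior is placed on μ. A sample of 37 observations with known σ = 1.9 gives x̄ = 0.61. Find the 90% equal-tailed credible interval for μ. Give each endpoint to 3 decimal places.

Posterior precision = 1/4.7² + 37/1.9² = 0.0453 + 10.2493 = 10.2946, so posterior SD = 0.3117.
Posterior mean = (4.6/4.7² + 37·0.61/1.9²) / 10.2946 = 0.6275.
Interval: 0.6275 ± 1.645 × 0.3117 → [0.115, 1.140].

[0.115, 1.140]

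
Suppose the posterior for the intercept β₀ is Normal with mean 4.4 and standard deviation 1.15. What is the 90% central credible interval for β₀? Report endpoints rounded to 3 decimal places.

[2.508, 6.292]

The posterior is symmetric, so the 90% equal-tailed interval is β₀ = 4.4 ± z·1.15 with z = 1.645.
Half-width: 1.645 × 1.15 = 1.892.
4.4 − 1.892 = 2.508; 4.4 + 1.892 = 6.292.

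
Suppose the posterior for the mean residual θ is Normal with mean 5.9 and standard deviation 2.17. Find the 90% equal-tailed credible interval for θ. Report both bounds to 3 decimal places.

[2.331, 9.469]

The posterior is symmetric, so the 90% equal-tailed interval is θ = 5.9 ± z·2.17 with z = 1.645.
Half-width: 1.645 × 2.17 = 3.569.
5.9 − 3.569 = 2.331; 5.9 + 3.569 = 9.469.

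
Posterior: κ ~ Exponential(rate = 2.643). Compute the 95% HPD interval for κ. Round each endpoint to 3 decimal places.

[0.000, 1.133]

The exponential density is strictly decreasing on [0, ∞), so the HPD interval is anchored at 0: [0, q] with P(κ ≤ q) = 0.95.
q = −ln(1 − 0.95) / 2.643 = 2.9957 / 2.643 = 1.133.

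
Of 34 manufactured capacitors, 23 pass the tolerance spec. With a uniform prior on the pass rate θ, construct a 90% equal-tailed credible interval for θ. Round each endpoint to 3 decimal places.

[0.534, 0.789]

Posterior: Beta(1+23, 1+11) = Beta(24, 12).
Equal-tailed 90% interval: the 0.05 and 0.95 quantiles of Beta(24, 12).
Posterior mean ≈ 0.667, SD ≈ 0.077; a Normal approximation gives roughly [0.539, 0.794].
Exact: F⁻¹(0.05) = 0.534; F⁻¹(0.95) = 0.789.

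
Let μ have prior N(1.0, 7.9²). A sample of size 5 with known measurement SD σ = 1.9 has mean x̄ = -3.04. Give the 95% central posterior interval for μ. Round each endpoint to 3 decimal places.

Posterior precision = 1/7.9² + 5/1.9² = 0.0160 + 1.3850 = 1.4011, so posterior SD = 0.8448.
Posterior mean = (1.0/7.9² + 5·-3.04/1.9²) / 1.4011 = -2.9938.
Interval: -2.9938 ± 1.960 × 0.8448 → [-4.650, -1.338].

[-4.650, -1.338]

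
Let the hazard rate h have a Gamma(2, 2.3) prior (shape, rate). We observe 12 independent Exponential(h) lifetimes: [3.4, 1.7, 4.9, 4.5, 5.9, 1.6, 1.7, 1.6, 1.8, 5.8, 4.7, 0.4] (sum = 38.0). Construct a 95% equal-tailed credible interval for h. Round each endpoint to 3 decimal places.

Posterior: Gamma(2+12, 2.3+38.0) = Gamma(14, 40.3) (shape, rate).
Equal-tailed 95% interval: Gamma(14, 40.3) quantiles at 0.025 and 0.975.
Posterior mean ≈ 0.347, SD ≈ 0.093; a Normal approximation gives roughly [0.165, 0.529].
Exact: lower = 0.190; upper = 0.552.

[0.190, 0.552]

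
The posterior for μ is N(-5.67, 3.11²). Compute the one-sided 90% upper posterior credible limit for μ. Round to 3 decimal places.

-1.684

Need U with P(μ ≤ U) = 0.90: U = -5.67 + z_{0.1}·3.11.
z = 1.282; U = -5.67 + 1.282 × 3.11 = -1.684.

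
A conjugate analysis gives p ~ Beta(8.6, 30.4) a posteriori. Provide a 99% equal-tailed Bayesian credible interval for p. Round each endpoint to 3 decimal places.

Posterior: Beta(8.6, 30.4).
Equal-tailed 99% interval: the 0.005 and 0.995 quantiles of Beta(8.6, 30.4).
Posterior mean ≈ 0.221, SD ≈ 0.066; a Normal approximation gives roughly [0.052, 0.389].
Exact: F⁻¹(0.005) = 0.082; F⁻¹(0.995) = 0.412.

[0.082, 0.412]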